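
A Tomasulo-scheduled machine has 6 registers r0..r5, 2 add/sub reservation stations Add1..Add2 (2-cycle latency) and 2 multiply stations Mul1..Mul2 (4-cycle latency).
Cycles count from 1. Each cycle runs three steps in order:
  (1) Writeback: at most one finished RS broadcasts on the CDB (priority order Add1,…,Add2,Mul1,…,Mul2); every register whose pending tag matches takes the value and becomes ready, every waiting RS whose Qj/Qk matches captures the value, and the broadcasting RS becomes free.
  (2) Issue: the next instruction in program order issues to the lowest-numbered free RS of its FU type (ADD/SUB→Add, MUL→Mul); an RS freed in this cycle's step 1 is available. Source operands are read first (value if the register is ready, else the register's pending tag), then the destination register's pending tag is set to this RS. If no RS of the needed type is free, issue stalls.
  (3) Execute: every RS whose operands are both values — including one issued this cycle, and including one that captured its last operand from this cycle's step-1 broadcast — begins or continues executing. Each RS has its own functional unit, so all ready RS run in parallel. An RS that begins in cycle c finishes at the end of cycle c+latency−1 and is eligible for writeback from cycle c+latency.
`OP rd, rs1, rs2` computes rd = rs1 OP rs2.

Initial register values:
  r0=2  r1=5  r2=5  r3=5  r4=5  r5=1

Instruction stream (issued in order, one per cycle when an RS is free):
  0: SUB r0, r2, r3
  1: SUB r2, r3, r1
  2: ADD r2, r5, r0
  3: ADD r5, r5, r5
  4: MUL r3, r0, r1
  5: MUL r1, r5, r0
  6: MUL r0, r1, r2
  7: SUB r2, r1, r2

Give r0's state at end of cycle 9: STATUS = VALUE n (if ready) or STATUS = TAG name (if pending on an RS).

cycle 1: issue SUB r0<-Add1 // r0:Add1,r1:5,r2:5,r3:5,r4:5,r5:1
cycle 2: issue SUB r2<-Add2 // r0:Add1,r1:5,r2:Add2,r3:5,r4:5,r5:1
cycle 3: CDB Add1=0; issue ADD r2<-Add1 // r0:0,r1:5,r2:Add1,r3:5,r4:5,r5:1
cycle 4: CDB Add2=0; issue ADD r5<-Add2 // r0:0,r1:5,r2:Add1,r3:5,r4:5,r5:Add2
cycle 5: CDB Add1=1; issue MUL r3<-Mul1 // r0:0,r1:5,r2:1,r3:Mul1,r4:5,r5:Add2
cycle 6: CDB Add2=2; issue MUL r1<-Mul2 // r0:0,r1:Mul2,r2:1,r3:Mul1,r4:5,r5:2
cycle 7: stall // r0:0,r1:Mul2,r2:1,r3:Mul1,r4:5,r5:2
cycle 8: stall // r0:0,r1:Mul2,r2:1,r3:Mul1,r4:5,r5:2
cycle 9: CDB Mul1=0; issue MUL r0<-Mul1 // r0:Mul1,r1:Mul2,r2:1,r3:0,r4:5,r5:2

STATUS = TAG Mul1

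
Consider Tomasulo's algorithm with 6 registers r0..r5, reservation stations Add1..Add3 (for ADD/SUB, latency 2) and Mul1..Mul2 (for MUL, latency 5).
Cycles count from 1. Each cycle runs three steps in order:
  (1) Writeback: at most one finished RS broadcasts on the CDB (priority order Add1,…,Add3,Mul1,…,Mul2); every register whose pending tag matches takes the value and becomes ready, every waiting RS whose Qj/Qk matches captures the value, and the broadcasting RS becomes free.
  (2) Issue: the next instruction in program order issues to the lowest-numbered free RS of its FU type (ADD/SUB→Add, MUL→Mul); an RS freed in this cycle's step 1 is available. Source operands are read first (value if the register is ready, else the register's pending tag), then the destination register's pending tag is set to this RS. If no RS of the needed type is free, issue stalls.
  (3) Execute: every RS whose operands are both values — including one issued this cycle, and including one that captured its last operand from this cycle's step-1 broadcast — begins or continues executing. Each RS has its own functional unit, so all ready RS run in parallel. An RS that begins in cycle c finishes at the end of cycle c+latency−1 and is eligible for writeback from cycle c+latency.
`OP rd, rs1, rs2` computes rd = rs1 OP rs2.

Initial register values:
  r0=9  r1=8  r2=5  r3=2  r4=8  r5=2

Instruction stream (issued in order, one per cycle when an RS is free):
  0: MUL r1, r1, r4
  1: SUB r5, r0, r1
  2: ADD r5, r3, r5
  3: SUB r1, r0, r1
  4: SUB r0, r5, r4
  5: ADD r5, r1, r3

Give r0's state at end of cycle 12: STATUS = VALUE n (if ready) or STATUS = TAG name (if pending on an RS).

cycle 1: issue MUL r1<-Mul1 // r0:9,r1:Mul1,r2:5,r3:2,r4:8,r5:2
cycle 2: issue SUB r5<-Add1 // r0:9,r1:Mul1,r2:5,r3:2,r4:8,r5:Add1
cycle 3: issue ADD r5<-Add2 // r0:9,r1:Mul1,r2:5,r3:2,r4:8,r5:Add2
cycle 4: issue SUB r1<-Add3 // r0:9,r1:Add3,r2:5,r3:2,r4:8,r5:Add2
cycle 5: stall // r0:9,r1:Add3,r2:5,r3:2,r4:8,r5:Add2
cycle 6: CDB Mul1=64; stall // r0:9,r1:Add3,r2:5,r3:2,r4:8,r5:Add2
cycle 7: stall // r0:9,r1:Add3,r2:5,r3:2,r4:8,r5:Add2
cycle 8: CDB Add1=-55; issue SUB r0<-Add1 // r0:Add1,r1:Add3,r2:5,r3:2,r4:8,r5:Add2
cycle 9: CDB Add3=-55; issue ADD r5<-Add3 // r0:Add1,r1:-55,r2:5,r3:2,r4:8,r5:Add3
cycle 10: CDB Add2=-53 // r0:Add1,r1:-55,r2:5,r3:2,r4:8,r5:Add3
cycle 11: CDB Add3=-53 // r0:Add1,r1:-55,r2:5,r3:2,r4:8,r5:-53
cycle 12: CDB Add1=-61 // r0:-61,r1:-55,r2:5,r3:2,r4:8,r5:-53

STATUS = VALUE -61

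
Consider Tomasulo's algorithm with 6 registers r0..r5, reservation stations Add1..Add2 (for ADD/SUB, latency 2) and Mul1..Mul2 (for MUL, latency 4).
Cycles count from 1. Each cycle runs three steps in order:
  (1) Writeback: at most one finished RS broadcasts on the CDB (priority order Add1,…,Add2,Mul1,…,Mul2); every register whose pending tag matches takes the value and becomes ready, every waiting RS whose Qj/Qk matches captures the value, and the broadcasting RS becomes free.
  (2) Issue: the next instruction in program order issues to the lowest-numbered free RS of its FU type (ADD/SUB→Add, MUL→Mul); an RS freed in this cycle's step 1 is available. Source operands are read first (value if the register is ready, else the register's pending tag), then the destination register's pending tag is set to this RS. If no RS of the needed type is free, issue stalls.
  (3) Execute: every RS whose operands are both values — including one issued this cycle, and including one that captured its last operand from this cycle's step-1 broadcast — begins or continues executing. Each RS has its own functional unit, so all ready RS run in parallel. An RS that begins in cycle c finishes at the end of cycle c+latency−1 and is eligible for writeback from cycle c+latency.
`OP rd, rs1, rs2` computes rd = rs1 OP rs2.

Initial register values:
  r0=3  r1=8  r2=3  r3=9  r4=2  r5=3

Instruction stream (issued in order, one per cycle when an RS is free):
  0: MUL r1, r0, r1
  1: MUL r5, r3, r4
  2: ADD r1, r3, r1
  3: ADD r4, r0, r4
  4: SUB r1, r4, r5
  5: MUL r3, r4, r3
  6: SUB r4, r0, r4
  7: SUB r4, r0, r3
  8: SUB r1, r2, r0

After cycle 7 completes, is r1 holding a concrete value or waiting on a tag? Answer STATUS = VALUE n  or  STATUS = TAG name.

  c1: issue MUL r1<-Mul1  regs: r0:3,r1:Mul1,r2:3,r3:9,r4:2,r5:3
  c2: issue MUL r5<-Mul2  regs: r0:3,r1:Mul1,r2:3,r3:9,r4:2,r5:Mul2
  c3: issue ADD r1<-Add1  regs: r0:3,r1:Add1,r2:3,r3:9,r4:2,r5:Mul2
  c4: issue ADD r4<-Add2  regs: r0:3,r1:Add1,r2:3,r3:9,r4:Add2,r5:Mul2
  c5: CDB Mul1=24; stall  regs: r0:3,r1:Add1,r2:3,r3:9,r4:Add2,r5:Mul2
  c6: CDB Add2=5; issue SUB r1<-Add2  regs: r0:3,r1:Add2,r2:3,r3:9,r4:5,r5:Mul2
  c7: CDB Add1=33; issue MUL r3<-Mul1  regs: r0:3,r1:Add2,r2:3,r3:Mul1,r4:5,r5:Mul2

STATUS = TAG Add2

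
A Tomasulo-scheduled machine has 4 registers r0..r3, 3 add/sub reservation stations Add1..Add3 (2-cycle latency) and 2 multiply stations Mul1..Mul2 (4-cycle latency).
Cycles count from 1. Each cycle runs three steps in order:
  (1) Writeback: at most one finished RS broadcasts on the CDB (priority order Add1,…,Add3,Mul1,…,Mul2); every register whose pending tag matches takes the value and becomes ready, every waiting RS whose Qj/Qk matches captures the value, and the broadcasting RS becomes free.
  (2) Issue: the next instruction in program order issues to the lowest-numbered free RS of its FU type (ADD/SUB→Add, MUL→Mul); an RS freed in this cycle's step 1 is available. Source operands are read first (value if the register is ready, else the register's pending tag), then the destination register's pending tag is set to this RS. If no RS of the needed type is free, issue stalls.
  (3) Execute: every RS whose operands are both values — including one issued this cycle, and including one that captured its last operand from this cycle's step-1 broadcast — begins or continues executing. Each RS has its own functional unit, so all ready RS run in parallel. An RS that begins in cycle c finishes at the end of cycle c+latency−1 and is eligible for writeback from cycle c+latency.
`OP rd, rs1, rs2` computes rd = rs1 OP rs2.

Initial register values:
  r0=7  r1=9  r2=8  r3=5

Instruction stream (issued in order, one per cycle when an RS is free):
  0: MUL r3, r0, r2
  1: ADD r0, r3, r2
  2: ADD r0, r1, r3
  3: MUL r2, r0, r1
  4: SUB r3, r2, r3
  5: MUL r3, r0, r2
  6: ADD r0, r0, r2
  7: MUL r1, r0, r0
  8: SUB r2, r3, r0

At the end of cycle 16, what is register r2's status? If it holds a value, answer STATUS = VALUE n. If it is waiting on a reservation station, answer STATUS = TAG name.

STATUS = TAG Add2

  c1: issue MUL r3<-Mul1  regs: r0:7,r1:9,r2:8,r3:Mul1
  c2: issue ADD r0<-Add1  regs: r0:Add1,r1:9,r2:8,r3:Mul1
  c3: issue ADD r0<-Add2  regs: r0:Add2,r1:9,r2:8,r3:Mul1
  c4: issue MUL r2<-Mul2  regs: r0:Add2,r1:9,r2:Mul2,r3:Mul1
  c5: CDB Mul1=56; issue SUB r3<-Add3  regs: r0:Add2,r1:9,r2:Mul2,r3:Add3
  c6: issue MUL r3<-Mul1  regs: r0:Add2,r1:9,r2:Mul2,r3:Mul1
  c7: CDB Add1=64; issue ADD r0<-Add1  regs: r0:Add1,r1:9,r2:Mul2,r3:Mul1
  c8: CDB Add2=65; stall  regs: r0:Add1,r1:9,r2:Mul2,r3:Mul1
  c9: stall  regs: r0:Add1,r1:9,r2:Mul2,r3:Mul1
  c10: stall  regs: r0:Add1,r1:9,r2:Mul2,r3:Mul1
  c11: stall  regs: r0:Add1,r1:9,r2:Mul2,r3:Mul1
  c12: CDB Mul2=585; issue MUL r1<-Mul2  regs: r0:Add1,r1:Mul2,r2:585,r3:Mul1
  c13: issue SUB r2<-Add2  regs: r0:Add1,r1:Mul2,r2:Add2,r3:Mul1
  c14: CDB Add1=650  regs: r0:650,r1:Mul2,r2:Add2,r3:Mul1
  c15: CDB Add3=529  regs: r0:650,r1:Mul2,r2:Add2,r3:Mul1
  c16: CDB Mul1=38025  regs: r0:650,r1:Mul2,r2:Add2,r3:38025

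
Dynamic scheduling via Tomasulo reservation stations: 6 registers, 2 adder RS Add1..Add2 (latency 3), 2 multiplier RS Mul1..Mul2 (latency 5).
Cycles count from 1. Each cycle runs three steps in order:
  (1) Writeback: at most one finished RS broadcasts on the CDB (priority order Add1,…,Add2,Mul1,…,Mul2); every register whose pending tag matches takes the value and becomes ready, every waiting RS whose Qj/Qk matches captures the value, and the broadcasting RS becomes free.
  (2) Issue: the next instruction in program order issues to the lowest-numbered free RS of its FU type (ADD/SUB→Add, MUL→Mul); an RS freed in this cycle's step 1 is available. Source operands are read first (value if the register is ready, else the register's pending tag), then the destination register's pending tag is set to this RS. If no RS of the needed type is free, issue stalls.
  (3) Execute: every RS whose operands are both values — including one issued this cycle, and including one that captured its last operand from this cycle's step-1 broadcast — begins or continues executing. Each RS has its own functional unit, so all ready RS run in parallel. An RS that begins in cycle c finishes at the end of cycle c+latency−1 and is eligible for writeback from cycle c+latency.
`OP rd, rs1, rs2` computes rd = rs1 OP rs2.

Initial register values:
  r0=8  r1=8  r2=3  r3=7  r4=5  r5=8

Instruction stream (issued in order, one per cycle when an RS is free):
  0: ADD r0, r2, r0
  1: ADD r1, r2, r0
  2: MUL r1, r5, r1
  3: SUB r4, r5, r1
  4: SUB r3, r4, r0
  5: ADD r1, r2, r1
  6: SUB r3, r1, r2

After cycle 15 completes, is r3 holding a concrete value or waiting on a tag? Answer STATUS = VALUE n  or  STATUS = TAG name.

STATUS = TAG Add2

  c1: issue ADD r0<-Add1  regs: r0:Add1,r1:8,r2:3,r3:7,r4:5,r5:8
  c2: issue ADD r1<-Add2  regs: r0:Add1,r1:Add2,r2:3,r3:7,r4:5,r5:8
  c3: issue MUL r1<-Mul1  regs: r0:Add1,r1:Mul1,r2:3,r3:7,r4:5,r5:8
  c4: CDB Add1=11; issue SUB r4<-Add1  regs: r0:11,r1:Mul1,r2:3,r3:7,r4:Add1,r5:8
  c5: stall  regs: r0:11,r1:Mul1,r2:3,r3:7,r4:Add1,r5:8
  c6: stall  regs: r0:11,r1:Mul1,r2:3,r3:7,r4:Add1,r5:8
  c7: CDB Add2=14; issue SUB r3<-Add2  regs: r0:11,r1:Mul1,r2:3,r3:Add2,r4:Add1,r5:8
  c8: stall  regs: r0:11,r1:Mul1,r2:3,r3:Add2,r4:Add1,r5:8
  c9: stall  regs: r0:11,r1:Mul1,r2:3,r3:Add2,r4:Add1,r5:8
  c10: stall  regs: r0:11,r1:Mul1,r2:3,r3:Add2,r4:Add1,r5:8
  c11: stall  regs: r0:11,r1:Mul1,r2:3,r3:Add2,r4:Add1,r5:8
  c12: CDB Mul1=112; stall  regs: r0:11,r1:112,r2:3,r3:Add2,r4:Add1,r5:8
  c13: stall  regs: r0:11,r1:112,r2:3,r3:Add2,r4:Add1,r5:8
  c14: stall  regs: r0:11,r1:112,r2:3,r3:Add2,r4:Add1,r5:8
  c15: CDB Add1=-104; issue ADD r1<-Add1  regs: r0:11,r1:Add1,r2:3,r3:Add2,r4:-104,r5:8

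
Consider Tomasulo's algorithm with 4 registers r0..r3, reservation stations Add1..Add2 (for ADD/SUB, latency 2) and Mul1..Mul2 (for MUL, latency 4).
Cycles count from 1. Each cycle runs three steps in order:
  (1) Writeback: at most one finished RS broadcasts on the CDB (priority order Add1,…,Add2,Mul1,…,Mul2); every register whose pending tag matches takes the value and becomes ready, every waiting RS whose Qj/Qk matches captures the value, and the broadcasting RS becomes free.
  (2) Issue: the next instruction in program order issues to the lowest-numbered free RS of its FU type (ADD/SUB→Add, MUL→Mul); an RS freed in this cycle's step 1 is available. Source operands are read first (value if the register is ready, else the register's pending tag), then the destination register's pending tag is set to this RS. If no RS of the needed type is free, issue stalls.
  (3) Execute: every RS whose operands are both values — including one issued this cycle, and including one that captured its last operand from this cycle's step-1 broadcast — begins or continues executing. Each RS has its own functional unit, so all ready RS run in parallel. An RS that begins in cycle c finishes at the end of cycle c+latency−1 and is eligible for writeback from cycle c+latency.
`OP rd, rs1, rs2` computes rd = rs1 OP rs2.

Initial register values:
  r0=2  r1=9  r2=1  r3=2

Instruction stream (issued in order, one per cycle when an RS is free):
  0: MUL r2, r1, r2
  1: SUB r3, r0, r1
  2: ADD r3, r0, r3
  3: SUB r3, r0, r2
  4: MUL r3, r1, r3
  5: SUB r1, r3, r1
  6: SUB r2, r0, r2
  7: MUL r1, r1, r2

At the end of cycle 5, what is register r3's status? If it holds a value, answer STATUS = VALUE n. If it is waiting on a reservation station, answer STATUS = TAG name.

STATUS = TAG Mul1

cycle 1: issue MUL r2<-Mul1 // r0:2,r1:9,r2:Mul1,r3:2
cycle 2: issue SUB r3<-Add1 // r0:2,r1:9,r2:Mul1,r3:Add1
cycle 3: issue ADD r3<-Add2 // r0:2,r1:9,r2:Mul1,r3:Add2
cycle 4: CDB Add1=-7; issue SUB r3<-Add1 // r0:2,r1:9,r2:Mul1,r3:Add1
cycle 5: CDB Mul1=9; issue MUL r3<-Mul1 // r0:2,r1:9,r2:9,r3:Mul1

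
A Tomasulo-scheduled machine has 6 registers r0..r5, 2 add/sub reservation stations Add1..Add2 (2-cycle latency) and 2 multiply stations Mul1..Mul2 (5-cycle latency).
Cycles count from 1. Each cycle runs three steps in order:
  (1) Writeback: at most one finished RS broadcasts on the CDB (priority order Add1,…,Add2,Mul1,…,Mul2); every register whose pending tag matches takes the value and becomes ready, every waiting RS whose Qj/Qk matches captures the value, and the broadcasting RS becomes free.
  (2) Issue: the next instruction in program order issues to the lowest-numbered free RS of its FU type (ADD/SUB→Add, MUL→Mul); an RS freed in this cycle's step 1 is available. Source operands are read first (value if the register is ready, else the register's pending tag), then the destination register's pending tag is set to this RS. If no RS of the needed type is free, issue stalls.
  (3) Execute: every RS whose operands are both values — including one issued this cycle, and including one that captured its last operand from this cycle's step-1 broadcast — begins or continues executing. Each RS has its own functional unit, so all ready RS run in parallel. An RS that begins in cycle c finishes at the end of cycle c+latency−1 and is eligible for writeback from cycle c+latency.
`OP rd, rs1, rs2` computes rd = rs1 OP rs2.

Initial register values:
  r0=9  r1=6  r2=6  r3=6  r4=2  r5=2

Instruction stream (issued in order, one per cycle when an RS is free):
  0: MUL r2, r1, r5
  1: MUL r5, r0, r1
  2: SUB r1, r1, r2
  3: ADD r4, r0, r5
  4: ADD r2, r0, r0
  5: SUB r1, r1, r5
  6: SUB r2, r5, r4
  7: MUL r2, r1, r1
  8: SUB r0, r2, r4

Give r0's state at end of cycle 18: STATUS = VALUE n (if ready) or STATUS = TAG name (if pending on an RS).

STATUS = VALUE 3537

c1: issue MUL r2<-Mul1 | r0:9,r1:6,r2:Mul1,r3:6,r4:2,r5:2
c2: issue MUL r5<-Mul2 | r0:9,r1:6,r2:Mul1,r3:6,r4:2,r5:Mul2
c3: issue SUB r1<-Add1 | r0:9,r1:Add1,r2:Mul1,r3:6,r4:2,r5:Mul2
c4: issue ADD r4<-Add2 | r0:9,r1:Add1,r2:Mul1,r3:6,r4:Add2,r5:Mul2
c5: stall | r0:9,r1:Add1,r2:Mul1,r3:6,r4:Add2,r5:Mul2
c6: CDB Mul1=12; stall | r0:9,r1:Add1,r2:12,r3:6,r4:Add2,r5:Mul2
c7: CDB Mul2=54; stall | r0:9,r1:Add1,r2:12,r3:6,r4:Add2,r5:54
c8: CDB Add1=-6; issue ADD r2<-Add1 | r0:9,r1:-6,r2:Add1,r3:6,r4:Add2,r5:54
c9: CDB Add2=63; issue SUB r1<-Add2 | r0:9,r1:Add2,r2:Add1,r3:6,r4:63,r5:54
c10: CDB Add1=18; issue SUB r2<-Add1 | r0:9,r1:Add2,r2:Add1,r3:6,r4:63,r5:54
c11: CDB Add2=-60; issue MUL r2<-Mul1 | r0:9,r1:-60,r2:Mul1,r3:6,r4:63,r5:54
c12: CDB Add1=-9; issue SUB r0<-Add1 | r0:Add1,r1:-60,r2:Mul1,r3:6,r4:63,r5:54
c13: - | r0:Add1,r1:-60,r2:Mul1,r3:6,r4:63,r5:54
c14: - | r0:Add1,r1:-60,r2:Mul1,r3:6,r4:63,r5:54
c15: - | r0:Add1,r1:-60,r2:Mul1,r3:6,r4:63,r5:54
c16: CDB Mul1=3600 | r0:Add1,r1:-60,r2:3600,r3:6,r4:63,r5:54
c17: - | r0:Add1,r1:-60,r2:3600,r3:6,r4:63,r5:54
c18: CDB Add1=3537 | r0:3537,r1:-60,r2:3600,r3:6,r4:63,r5:54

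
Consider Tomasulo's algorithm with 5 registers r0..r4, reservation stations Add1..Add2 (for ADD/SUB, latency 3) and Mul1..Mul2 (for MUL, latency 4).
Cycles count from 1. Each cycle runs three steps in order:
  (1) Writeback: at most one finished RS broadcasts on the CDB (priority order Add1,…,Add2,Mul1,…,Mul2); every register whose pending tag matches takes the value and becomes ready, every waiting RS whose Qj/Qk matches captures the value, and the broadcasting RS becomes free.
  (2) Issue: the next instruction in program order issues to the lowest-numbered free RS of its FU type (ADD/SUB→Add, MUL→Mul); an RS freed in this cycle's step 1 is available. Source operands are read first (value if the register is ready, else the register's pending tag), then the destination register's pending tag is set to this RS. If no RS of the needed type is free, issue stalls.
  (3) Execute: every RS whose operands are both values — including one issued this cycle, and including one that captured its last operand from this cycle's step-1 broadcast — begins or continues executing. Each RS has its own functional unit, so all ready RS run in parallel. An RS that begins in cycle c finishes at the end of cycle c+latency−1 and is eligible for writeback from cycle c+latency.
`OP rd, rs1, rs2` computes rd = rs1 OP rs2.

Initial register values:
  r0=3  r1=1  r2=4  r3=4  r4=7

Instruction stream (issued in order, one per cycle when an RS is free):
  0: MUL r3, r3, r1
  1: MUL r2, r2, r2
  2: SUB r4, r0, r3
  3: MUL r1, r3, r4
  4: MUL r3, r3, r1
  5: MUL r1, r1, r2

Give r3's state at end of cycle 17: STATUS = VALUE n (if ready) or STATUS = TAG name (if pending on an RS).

STATUS = VALUE -16

  c1: issue MUL r3<-Mul1  regs: r0:3,r1:1,r2:4,r3:Mul1,r4:7
  c2: issue MUL r2<-Mul2  regs: r0:3,r1:1,r2:Mul2,r3:Mul1,r4:7
  c3: issue SUB r4<-Add1  regs: r0:3,r1:1,r2:Mul2,r3:Mul1,r4:Add1
  c4: stall  regs: r0:3,r1:1,r2:Mul2,r3:Mul1,r4:Add1
  c5: CDB Mul1=4; issue MUL r1<-Mul1  regs: r0:3,r1:Mul1,r2:Mul2,r3:4,r4:Add1
  c6: CDB Mul2=16; issue MUL r3<-Mul2  regs: r0:3,r1:Mul1,r2:16,r3:Mul2,r4:Add1
  c7: stall  regs: r0:3,r1:Mul1,r2:16,r3:Mul2,r4:Add1
  c8: CDB Add1=-1; stall  regs: r0:3,r1:Mul1,r2:16,r3:Mul2,r4:-1
  c9: stall  regs: r0:3,r1:Mul1,r2:16,r3:Mul2,r4:-1
  c10: stall  regs: r0:3,r1:Mul1,r2:16,r3:Mul2,r4:-1
  c11: stall  regs: r0:3,r1:Mul1,r2:16,r3:Mul2,r4:-1
  c12: CDB Mul1=-4; issue MUL r1<-Mul1  regs: r0:3,r1:Mul1,r2:16,r3:Mul2,r4:-1
  c13: -  regs: r0:3,r1:Mul1,r2:16,r3:Mul2,r4:-1
  c14: -  regs: r0:3,r1:Mul1,r2:16,r3:Mul2,r4:-1
  c15: -  regs: r0:3,r1:Mul1,r2:16,r3:Mul2,r4:-1
  c16: CDB Mul1=-64  regs: r0:3,r1:-64,r2:16,r3:Mul2,r4:-1
  c17: CDB Mul2=-16  regs: r0:3,r1:-64,r2:16,r3:-16,r4:-1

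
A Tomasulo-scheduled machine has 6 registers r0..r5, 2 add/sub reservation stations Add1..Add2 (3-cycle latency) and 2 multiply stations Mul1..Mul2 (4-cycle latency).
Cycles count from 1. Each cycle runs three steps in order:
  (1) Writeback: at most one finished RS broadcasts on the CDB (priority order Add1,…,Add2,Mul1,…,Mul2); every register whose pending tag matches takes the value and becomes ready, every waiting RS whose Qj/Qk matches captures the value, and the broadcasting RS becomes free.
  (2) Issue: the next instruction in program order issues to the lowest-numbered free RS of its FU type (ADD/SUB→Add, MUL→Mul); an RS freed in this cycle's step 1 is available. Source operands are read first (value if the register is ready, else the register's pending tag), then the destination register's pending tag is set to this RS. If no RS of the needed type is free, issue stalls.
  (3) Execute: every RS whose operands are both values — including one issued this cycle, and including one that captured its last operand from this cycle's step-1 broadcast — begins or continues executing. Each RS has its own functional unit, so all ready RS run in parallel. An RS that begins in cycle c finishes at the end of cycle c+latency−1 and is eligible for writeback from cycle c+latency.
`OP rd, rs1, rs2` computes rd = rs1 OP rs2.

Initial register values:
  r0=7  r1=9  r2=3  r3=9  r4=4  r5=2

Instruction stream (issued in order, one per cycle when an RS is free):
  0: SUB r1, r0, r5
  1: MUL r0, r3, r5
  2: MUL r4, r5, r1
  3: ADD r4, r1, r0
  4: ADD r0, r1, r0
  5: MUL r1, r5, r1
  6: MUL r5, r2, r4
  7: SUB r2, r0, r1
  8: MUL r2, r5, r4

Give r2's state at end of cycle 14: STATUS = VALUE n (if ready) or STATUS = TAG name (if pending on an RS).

cycle 1: issue SUB r1<-Add1 // r0:7,r1:Add1,r2:3,r3:9,r4:4,r5:2
cycle 2: issue MUL r0<-Mul1 // r0:Mul1,r1:Add1,r2:3,r3:9,r4:4,r5:2
cycle 3: issue MUL r4<-Mul2 // r0:Mul1,r1:Add1,r2:3,r3:9,r4:Mul2,r5:2
cycle 4: CDB Add1=5; issue ADD r4<-Add1 // r0:Mul1,r1:5,r2:3,r3:9,r4:Add1,r5:2
cycle 5: issue ADD r0<-Add2 // r0:Add2,r1:5,r2:3,r3:9,r4:Add1,r5:2
cycle 6: CDB Mul1=18; issue MUL r1<-Mul1 // r0:Add2,r1:Mul1,r2:3,r3:9,r4:Add1,r5:2
cycle 7: stall // r0:Add2,r1:Mul1,r2:3,r3:9,r4:Add1,r5:2
cycle 8: CDB Mul2=10; issue MUL r5<-Mul2 // r0:Add2,r1:Mul1,r2:3,r3:9,r4:Add1,r5:Mul2
cycle 9: CDB Add1=23; issue SUB r2<-Add1 // r0:Add2,r1:Mul1,r2:Add1,r3:9,r4:23,r5:Mul2
cycle 10: CDB Add2=23; stall // r0:23,r1:Mul1,r2:Add1,r3:9,r4:23,r5:Mul2
cycle 11: CDB Mul1=10; issue MUL r2<-Mul1 // r0:23,r1:10,r2:Mul1,r3:9,r4:23,r5:Mul2
cycle 12: - // r0:23,r1:10,r2:Mul1,r3:9,r4:23,r5:Mul2
cycle 13: CDB Mul2=69 // r0:23,r1:10,r2:Mul1,r3:9,r4:23,r5:69
cycle 14: CDB Add1=13 // r0:23,r1:10,r2:Mul1,r3:9,r4:23,r5:69

STATUS = TAG Mul1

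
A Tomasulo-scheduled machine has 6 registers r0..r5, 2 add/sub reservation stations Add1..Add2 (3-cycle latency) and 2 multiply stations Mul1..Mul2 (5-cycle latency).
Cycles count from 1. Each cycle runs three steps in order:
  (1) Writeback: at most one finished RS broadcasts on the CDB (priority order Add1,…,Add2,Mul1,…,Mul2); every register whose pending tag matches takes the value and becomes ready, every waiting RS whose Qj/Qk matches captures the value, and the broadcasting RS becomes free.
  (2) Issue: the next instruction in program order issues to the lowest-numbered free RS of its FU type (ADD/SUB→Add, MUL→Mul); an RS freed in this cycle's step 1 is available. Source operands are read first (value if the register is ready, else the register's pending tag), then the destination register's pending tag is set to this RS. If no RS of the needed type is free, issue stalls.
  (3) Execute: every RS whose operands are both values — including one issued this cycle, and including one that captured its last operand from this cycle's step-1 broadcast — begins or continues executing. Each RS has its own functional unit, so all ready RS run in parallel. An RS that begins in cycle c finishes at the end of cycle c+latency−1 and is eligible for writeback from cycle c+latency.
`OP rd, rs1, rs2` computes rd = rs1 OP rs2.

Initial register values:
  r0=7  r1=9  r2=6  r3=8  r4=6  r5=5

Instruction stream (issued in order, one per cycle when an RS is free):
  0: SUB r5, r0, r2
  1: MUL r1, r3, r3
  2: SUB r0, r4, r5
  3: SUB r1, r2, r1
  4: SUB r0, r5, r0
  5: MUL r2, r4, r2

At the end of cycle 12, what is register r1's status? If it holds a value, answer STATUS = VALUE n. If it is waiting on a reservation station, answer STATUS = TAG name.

c1: issue SUB r5<-Add1 | r0:7,r1:9,r2:6,r3:8,r4:6,r5:Add1
c2: issue MUL r1<-Mul1 | r0:7,r1:Mul1,r2:6,r3:8,r4:6,r5:Add1
c3: issue SUB r0<-Add2 | r0:Add2,r1:Mul1,r2:6,r3:8,r4:6,r5:Add1
c4: CDB Add1=1; issue SUB r1<-Add1 | r0:Add2,r1:Add1,r2:6,r3:8,r4:6,r5:1
c5: stall | r0:Add2,r1:Add1,r2:6,r3:8,r4:6,r5:1
c6: stall | r0:Add2,r1:Add1,r2:6,r3:8,r4:6,r5:1
c7: CDB Add2=5; issue SUB r0<-Add2 | r0:Add2,r1:Add1,r2:6,r3:8,r4:6,r5:1
c8: CDB Mul1=64; issue MUL r2<-Mul1 | r0:Add2,r1:Add1,r2:Mul1,r3:8,r4:6,r5:1
c9: - | r0:Add2,r1:Add1,r2:Mul1,r3:8,r4:6,r5:1
c10: CDB Add2=-4 | r0:-4,r1:Add1,r2:Mul1,r3:8,r4:6,r5:1
c11: CDB Add1=-58 | r0:-4,r1:-58,r2:Mul1,r3:8,r4:6,r5:1
c12: - | r0:-4,r1:-58,r2:Mul1,r3:8,r4:6,r5:1

STATUS = VALUE -58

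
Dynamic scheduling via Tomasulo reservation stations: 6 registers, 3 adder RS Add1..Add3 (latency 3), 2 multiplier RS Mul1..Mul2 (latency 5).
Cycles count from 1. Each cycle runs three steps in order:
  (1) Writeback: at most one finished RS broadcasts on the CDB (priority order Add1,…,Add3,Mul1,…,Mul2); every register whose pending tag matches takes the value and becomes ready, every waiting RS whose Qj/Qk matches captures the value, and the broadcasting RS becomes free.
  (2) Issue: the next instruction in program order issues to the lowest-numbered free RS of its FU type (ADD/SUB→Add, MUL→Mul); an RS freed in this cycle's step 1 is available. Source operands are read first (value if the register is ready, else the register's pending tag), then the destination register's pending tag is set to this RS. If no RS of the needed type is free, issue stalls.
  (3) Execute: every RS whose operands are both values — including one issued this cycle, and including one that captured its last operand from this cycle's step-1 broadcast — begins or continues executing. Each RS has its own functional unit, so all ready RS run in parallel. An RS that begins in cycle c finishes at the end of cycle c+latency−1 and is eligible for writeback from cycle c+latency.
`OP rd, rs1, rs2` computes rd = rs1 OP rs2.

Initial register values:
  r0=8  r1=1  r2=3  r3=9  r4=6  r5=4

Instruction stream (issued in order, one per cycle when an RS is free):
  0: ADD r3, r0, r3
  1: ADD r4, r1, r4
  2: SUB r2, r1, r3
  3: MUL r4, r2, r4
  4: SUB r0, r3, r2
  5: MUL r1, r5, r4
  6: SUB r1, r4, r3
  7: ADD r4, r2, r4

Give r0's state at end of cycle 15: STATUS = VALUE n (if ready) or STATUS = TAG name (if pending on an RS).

STATUS = VALUE 33

c1: issue ADD r3<-Add1 | r0:8,r1:1,r2:3,r3:Add1,r4:6,r5:4
c2: issue ADD r4<-Add2 | r0:8,r1:1,r2:3,r3:Add1,r4:Add2,r5:4
c3: issue SUB r2<-Add3 | r0:8,r1:1,r2:Add3,r3:Add1,r4:Add2,r5:4
c4: CDB Add1=17; issue MUL r4<-Mul1 | r0:8,r1:1,r2:Add3,r3:17,r4:Mul1,r5:4
c5: CDB Add2=7; issue SUB r0<-Add1 | r0:Add1,r1:1,r2:Add3,r3:17,r4:Mul1,r5:4
c6: issue MUL r1<-Mul2 | r0:Add1,r1:Mul2,r2:Add3,r3:17,r4:Mul1,r5:4
c7: CDB Add3=-16; issue SUB r1<-Add2 | r0:Add1,r1:Add2,r2:-16,r3:17,r4:Mul1,r5:4
c8: issue ADD r4<-Add3 | r0:Add1,r1:Add2,r2:-16,r3:17,r4:Add3,r5:4
c9: - | r0:Add1,r1:Add2,r2:-16,r3:17,r4:Add3,r5:4
c10: CDB Add1=33 | r0:33,r1:Add2,r2:-16,r3:17,r4:Add3,r5:4
c11: - | r0:33,r1:Add2,r2:-16,r3:17,r4:Add3,r5:4
c12: CDB Mul1=-112 | r0:33,r1:Add2,r2:-16,r3:17,r4:Add3,r5:4
c13: - | r0:33,r1:Add2,r2:-16,r3:17,r4:Add3,r5:4
c14: - | r0:33,r1:Add2,r2:-16,r3:17,r4:Add3,r5:4
c15: CDB Add2=-129 | r0:33,r1:-129,r2:-16,r3:17,r4:Add3,r5:4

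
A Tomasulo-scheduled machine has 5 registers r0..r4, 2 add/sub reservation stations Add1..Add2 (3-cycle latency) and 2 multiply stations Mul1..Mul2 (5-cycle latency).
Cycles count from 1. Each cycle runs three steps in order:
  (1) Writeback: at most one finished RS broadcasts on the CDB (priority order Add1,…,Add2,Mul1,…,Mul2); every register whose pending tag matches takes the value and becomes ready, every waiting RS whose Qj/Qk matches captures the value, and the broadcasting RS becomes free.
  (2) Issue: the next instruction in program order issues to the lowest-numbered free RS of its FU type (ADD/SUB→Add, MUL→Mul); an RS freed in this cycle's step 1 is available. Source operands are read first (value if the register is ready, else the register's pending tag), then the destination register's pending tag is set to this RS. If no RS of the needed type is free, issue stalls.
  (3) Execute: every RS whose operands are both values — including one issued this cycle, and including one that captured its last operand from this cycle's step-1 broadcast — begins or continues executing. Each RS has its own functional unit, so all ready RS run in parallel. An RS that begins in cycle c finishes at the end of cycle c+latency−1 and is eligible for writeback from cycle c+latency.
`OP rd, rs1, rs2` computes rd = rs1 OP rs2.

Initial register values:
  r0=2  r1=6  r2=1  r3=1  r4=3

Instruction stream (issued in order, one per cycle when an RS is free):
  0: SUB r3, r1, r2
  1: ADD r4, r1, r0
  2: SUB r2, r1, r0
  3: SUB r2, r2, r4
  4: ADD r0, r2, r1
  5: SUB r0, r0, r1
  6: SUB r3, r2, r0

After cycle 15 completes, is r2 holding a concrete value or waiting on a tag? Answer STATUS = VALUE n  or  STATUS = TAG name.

STATUS = VALUE -4

  c1: issue SUB r3<-Add1  regs: r0:2,r1:6,r2:1,r3:Add1,r4:3
  c2: issue ADD r4<-Add2  regs: r0:2,r1:6,r2:1,r3:Add1,r4:Add2
  c3: stall  regs: r0:2,r1:6,r2:1,r3:Add1,r4:Add2
  c4: CDB Add1=5; issue SUB r2<-Add1  regs: r0:2,r1:6,r2:Add1,r3:5,r4:Add2
  c5: CDB Add2=8; issue SUB r2<-Add2  regs: r0:2,r1:6,r2:Add2,r3:5,r4:8
  c6: stall  regs: r0:2,r1:6,r2:Add2,r3:5,r4:8
  c7: CDB Add1=4; issue ADD r0<-Add1  regs: r0:Add1,r1:6,r2:Add2,r3:5,r4:8
  c8: stall  regs: r0:Add1,r1:6,r2:Add2,r3:5,r4:8
  c9: stall  regs: r0:Add1,r1:6,r2:Add2,r3:5,r4:8
  c10: CDB Add2=-4; issue SUB r0<-Add2  regs: r0:Add2,r1:6,r2:-4,r3:5,r4:8
  c11: stall  regs: r0:Add2,r1:6,r2:-4,r3:5,r4:8
  c12: stall  regs: r0:Add2,r1:6,r2:-4,r3:5,r4:8
  c13: CDB Add1=2; issue SUB r3<-Add1  regs: r0:Add2,r1:6,r2:-4,r3:Add1,r4:8
  c14: -  regs: r0:Add2,r1:6,r2:-4,r3:Add1,r4:8
  c15: -  regs: r0:Add2,r1:6,r2:-4,r3:Add1,r4:8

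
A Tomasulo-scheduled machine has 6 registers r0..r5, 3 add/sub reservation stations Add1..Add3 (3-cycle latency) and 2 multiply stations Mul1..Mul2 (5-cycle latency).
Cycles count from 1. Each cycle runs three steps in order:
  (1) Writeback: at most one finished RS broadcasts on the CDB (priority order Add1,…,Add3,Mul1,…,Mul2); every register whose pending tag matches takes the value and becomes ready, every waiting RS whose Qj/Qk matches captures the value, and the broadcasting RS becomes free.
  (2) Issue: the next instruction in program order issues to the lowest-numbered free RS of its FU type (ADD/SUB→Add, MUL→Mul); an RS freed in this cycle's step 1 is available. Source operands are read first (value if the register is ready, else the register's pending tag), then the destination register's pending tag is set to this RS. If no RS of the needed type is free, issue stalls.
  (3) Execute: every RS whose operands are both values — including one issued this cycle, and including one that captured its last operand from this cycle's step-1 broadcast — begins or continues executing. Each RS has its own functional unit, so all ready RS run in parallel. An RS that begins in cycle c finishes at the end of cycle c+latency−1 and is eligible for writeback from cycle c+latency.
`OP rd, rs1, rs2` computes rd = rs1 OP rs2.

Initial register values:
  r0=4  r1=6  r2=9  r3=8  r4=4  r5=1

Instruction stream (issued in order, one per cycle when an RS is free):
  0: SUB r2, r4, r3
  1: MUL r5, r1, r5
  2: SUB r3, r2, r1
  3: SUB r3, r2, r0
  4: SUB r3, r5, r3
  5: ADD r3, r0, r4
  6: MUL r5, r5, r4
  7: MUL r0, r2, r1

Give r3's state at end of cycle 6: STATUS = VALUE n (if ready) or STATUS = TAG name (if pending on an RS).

STATUS = TAG Add3

cycle 1: issue SUB r2<-Add1 // r0:4,r1:6,r2:Add1,r3:8,r4:4,r5:1
cycle 2: issue MUL r5<-Mul1 // r0:4,r1:6,r2:Add1,r3:8,r4:4,r5:Mul1
cycle 3: issue SUB r3<-Add2 // r0:4,r1:6,r2:Add1,r3:Add2,r4:4,r5:Mul1
cycle 4: CDB Add1=-4; issue SUB r3<-Add1 // r0:4,r1:6,r2:-4,r3:Add1,r4:4,r5:Mul1
cycle 5: issue SUB r3<-Add3 // r0:4,r1:6,r2:-4,r3:Add3,r4:4,r5:Mul1
cycle 6: stall // r0:4,r1:6,r2:-4,r3:Add3,r4:4,r5:Mul1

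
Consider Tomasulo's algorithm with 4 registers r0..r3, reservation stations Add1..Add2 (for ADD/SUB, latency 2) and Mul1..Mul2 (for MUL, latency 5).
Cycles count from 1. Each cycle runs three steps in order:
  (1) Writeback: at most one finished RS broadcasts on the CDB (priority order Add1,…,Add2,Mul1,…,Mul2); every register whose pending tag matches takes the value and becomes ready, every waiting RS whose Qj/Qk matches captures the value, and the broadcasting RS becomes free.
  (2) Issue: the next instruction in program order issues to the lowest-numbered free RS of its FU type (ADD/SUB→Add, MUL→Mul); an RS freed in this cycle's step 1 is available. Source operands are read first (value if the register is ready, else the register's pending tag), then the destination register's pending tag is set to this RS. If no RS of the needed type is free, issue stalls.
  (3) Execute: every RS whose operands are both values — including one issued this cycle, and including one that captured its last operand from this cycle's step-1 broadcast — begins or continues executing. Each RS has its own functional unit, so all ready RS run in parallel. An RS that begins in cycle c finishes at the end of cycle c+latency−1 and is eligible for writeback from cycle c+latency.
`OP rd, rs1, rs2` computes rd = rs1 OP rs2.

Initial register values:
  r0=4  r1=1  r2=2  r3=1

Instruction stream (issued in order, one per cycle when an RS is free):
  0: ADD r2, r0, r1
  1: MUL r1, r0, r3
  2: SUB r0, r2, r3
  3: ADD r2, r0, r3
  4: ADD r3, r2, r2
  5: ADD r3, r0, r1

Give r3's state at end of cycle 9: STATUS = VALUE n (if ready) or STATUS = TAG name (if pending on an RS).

STATUS = TAG Add2

cycle 1: issue ADD r2<-Add1 // r0:4,r1:1,r2:Add1,r3:1
cycle 2: issue MUL r1<-Mul1 // r0:4,r1:Mul1,r2:Add1,r3:1
cycle 3: CDB Add1=5; issue SUB r0<-Add1 // r0:Add1,r1:Mul1,r2:5,r3:1
cycle 4: issue ADD r2<-Add2 // r0:Add1,r1:Mul1,r2:Add2,r3:1
cycle 5: CDB Add1=4; issue ADD r3<-Add1 // r0:4,r1:Mul1,r2:Add2,r3:Add1
cycle 6: stall // r0:4,r1:Mul1,r2:Add2,r3:Add1
cycle 7: CDB Add2=5; issue ADD r3<-Add2 // r0:4,r1:Mul1,r2:5,r3:Add2
cycle 8: CDB Mul1=4 // r0:4,r1:4,r2:5,r3:Add2
cycle 9: CDB Add1=10 // r0:4,r1:4,r2:5,r3:Add2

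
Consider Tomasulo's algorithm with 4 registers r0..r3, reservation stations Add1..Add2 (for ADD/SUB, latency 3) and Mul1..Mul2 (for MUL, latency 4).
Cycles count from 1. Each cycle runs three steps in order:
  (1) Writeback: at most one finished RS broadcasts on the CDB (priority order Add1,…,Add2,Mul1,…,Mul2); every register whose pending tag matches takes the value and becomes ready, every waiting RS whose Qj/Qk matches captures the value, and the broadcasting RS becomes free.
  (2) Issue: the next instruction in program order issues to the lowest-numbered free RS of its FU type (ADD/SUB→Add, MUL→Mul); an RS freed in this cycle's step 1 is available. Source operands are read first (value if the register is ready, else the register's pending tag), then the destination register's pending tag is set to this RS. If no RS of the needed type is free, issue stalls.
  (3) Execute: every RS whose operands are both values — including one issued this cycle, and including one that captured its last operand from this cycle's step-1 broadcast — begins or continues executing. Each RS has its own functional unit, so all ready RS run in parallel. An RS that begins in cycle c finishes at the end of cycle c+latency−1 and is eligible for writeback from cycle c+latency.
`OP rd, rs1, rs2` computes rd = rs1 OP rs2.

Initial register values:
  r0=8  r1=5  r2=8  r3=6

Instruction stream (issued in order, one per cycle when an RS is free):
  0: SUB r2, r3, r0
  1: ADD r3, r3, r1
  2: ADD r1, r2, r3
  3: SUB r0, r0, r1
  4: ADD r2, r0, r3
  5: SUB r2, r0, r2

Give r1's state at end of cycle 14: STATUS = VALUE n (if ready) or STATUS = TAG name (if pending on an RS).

cycle 1: issue SUB r2<-Add1 // r0:8,r1:5,r2:Add1,r3:6
cycle 2: issue ADD r3<-Add2 // r0:8,r1:5,r2:Add1,r3:Add2
cycle 3: stall // r0:8,r1:5,r2:Add1,r3:Add2
cycle 4: CDB Add1=-2; issue ADD r1<-Add1 // r0:8,r1:Add1,r2:-2,r3:Add2
cycle 5: CDB Add2=11; issue SUB r0<-Add2 // r0:Add2,r1:Add1,r2:-2,r3:11
cycle 6: stall // r0:Add2,r1:Add1,r2:-2,r3:11
cycle 7: stall // r0:Add2,r1:Add1,r2:-2,r3:11
cycle 8: CDB Add1=9; issue ADD r2<-Add1 // r0:Add2,r1:9,r2:Add1,r3:11
cycle 9: stall // r0:Add2,r1:9,r2:Add1,r3:11
cycle 10: stall // r0:Add2,r1:9,r2:Add1,r3:11
cycle 11: CDB Add2=-1; issue SUB r2<-Add2 // r0:-1,r1:9,r2:Add2,r3:11
cycle 12: - // r0:-1,r1:9,r2:Add2,r3:11
cycle 13: - // r0:-1,r1:9,r2:Add2,r3:11
cycle 14: CDB Add1=10 // r0:-1,r1:9,r2:Add2,r3:11

STATUS = VALUE 9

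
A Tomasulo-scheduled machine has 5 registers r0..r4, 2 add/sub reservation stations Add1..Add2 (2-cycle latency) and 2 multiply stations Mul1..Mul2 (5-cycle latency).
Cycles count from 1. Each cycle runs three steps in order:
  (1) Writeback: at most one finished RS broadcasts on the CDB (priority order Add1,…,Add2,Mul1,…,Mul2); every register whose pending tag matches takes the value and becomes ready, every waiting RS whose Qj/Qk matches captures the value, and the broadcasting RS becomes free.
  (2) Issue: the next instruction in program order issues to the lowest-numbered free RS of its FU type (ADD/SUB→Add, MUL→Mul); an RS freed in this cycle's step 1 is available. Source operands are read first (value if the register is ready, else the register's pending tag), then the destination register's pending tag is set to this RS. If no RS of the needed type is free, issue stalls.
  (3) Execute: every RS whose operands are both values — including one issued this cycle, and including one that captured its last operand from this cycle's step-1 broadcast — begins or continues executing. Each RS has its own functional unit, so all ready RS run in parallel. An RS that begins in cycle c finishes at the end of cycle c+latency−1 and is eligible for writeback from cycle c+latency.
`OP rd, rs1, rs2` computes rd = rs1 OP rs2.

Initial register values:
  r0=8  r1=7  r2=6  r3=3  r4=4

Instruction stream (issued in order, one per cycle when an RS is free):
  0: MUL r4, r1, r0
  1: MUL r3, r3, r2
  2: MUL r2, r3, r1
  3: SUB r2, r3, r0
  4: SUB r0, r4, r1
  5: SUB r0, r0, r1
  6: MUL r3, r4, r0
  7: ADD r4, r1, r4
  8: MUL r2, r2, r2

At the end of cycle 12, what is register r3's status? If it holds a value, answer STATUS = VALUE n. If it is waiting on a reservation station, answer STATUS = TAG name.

cycle 1: issue MUL r4<-Mul1 // r0:8,r1:7,r2:6,r3:3,r4:Mul1
cycle 2: issue MUL r3<-Mul2 // r0:8,r1:7,r2:6,r3:Mul2,r4:Mul1
cycle 3: stall // r0:8,r1:7,r2:6,r3:Mul2,r4:Mul1
cycle 4: stall // r0:8,r1:7,r2:6,r3:Mul2,r4:Mul1
cycle 5: stall // r0:8,r1:7,r2:6,r3:Mul2,r4:Mul1
cycle 6: CDB Mul1=56; issue MUL r2<-Mul1 // r0:8,r1:7,r2:Mul1,r3:Mul2,r4:56
cycle 7: CDB Mul2=18; issue SUB r2<-Add1 // r0:8,r1:7,r2:Add1,r3:18,r4:56
cycle 8: issue SUB r0<-Add2 // r0:Add2,r1:7,r2:Add1,r3:18,r4:56
cycle 9: CDB Add1=10; issue SUB r0<-Add1 // r0:Add1,r1:7,r2:10,r3:18,r4:56
cycle 10: CDB Add2=49; issue MUL r3<-Mul2 // r0:Add1,r1:7,r2:10,r3:Mul2,r4:56
cycle 11: issue ADD r4<-Add2 // r0:Add1,r1:7,r2:10,r3:Mul2,r4:Add2
cycle 12: CDB Add1=42; stall // r0:42,r1:7,r2:10,r3:Mul2,r4:Add2

STATUS = TAG Mul2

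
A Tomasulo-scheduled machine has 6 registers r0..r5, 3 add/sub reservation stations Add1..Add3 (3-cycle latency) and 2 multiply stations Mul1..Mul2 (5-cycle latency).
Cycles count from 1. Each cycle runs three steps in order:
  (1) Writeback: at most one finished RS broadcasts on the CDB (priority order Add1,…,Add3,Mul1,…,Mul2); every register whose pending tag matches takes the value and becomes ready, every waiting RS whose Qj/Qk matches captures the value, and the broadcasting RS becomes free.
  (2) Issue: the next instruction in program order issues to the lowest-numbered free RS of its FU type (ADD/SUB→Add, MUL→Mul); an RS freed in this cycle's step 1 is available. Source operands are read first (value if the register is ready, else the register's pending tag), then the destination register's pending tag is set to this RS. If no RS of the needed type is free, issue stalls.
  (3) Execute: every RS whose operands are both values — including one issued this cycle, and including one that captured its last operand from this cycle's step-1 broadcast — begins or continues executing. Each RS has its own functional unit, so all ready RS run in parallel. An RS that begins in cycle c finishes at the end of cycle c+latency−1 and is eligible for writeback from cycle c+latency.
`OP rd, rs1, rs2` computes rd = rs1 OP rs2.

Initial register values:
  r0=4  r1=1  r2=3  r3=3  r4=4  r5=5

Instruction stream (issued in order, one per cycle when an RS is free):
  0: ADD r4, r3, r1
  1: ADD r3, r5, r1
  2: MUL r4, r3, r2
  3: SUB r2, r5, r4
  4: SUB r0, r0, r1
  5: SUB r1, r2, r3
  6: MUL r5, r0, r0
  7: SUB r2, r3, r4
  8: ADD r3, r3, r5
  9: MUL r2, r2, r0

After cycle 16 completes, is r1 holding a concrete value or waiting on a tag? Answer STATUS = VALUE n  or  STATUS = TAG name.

STATUS = VALUE -19

  c1: issue ADD r4<-Add1  regs: r0:4,r1:1,r2:3,r3:3,r4:Add1,r5:5
  c2: issue ADD r3<-Add2  regs: r0:4,r1:1,r2:3,r3:Add2,r4:Add1,r5:5
  c3: issue MUL r4<-Mul1  regs: r0:4,r1:1,r2:3,r3:Add2,r4:Mul1,r5:5
  c4: CDB Add1=4; issue SUB r2<-Add1  regs: r0:4,r1:1,r2:Add1,r3:Add2,r4:Mul1,r5:5
  c5: CDB Add2=6; issue SUB r0<-Add2  regs: r0:Add2,r1:1,r2:Add1,r3:6,r4:Mul1,r5:5
  c6: issue SUB r1<-Add3  regs: r0:Add2,r1:Add3,r2:Add1,r3:6,r4:Mul1,r5:5
  c7: issue MUL r5<-Mul2  regs: r0:Add2,r1:Add3,r2:Add1,r3:6,r4:Mul1,r5:Mul2
  c8: CDB Add2=3; issue SUB r2<-Add2  regs: r0:3,r1:Add3,r2:Add2,r3:6,r4:Mul1,r5:Mul2
  c9: stall  regs: r0:3,r1:Add3,r2:Add2,r3:6,r4:Mul1,r5:Mul2
  c10: CDB Mul1=18; stall  regs: r0:3,r1:Add3,r2:Add2,r3:6,r4:18,r5:Mul2
  c11: stall  regs: r0:3,r1:Add3,r2:Add2,r3:6,r4:18,r5:Mul2
  c12: stall  regs: r0:3,r1:Add3,r2:Add2,r3:6,r4:18,r5:Mul2
  c13: CDB Add1=-13; issue ADD r3<-Add1  regs: r0:3,r1:Add3,r2:Add2,r3:Add1,r4:18,r5:Mul2
  c14: CDB Add2=-12; issue MUL r2<-Mul1  regs: r0:3,r1:Add3,r2:Mul1,r3:Add1,r4:18,r5:Mul2
  c15: CDB Mul2=9  regs: r0:3,r1:Add3,r2:Mul1,r3:Add1,r4:18,r5:9
  c16: CDB Add3=-19  regs: r0:3,r1:-19,r2:Mul1,r3:Add1,r4:18,r5:9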